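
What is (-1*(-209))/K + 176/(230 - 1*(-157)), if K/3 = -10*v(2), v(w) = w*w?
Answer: -19921/15480 ≈ -1.2869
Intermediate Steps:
v(w) = w**2
K = -120 (K = 3*(-10*2**2) = 3*(-10*4) = 3*(-40) = -120)
(-1*(-209))/K + 176/(230 - 1*(-157)) = -1*(-209)/(-120) + 176/(230 - 1*(-157)) = 209*(-1/120) + 176/(230 + 157) = -209/120 + 176/387 = -19921/15480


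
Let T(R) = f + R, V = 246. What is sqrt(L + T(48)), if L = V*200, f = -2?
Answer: sqrt(49246) ≈ 221.91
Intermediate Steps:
T(R) = -2 + R
L = 49200 (L = 246*200 = 49200)
sqrt(L + T(48)) = sqrt(49200 + (-2 + 48)) = sqrt(49200 + 46) = sqrt(49246)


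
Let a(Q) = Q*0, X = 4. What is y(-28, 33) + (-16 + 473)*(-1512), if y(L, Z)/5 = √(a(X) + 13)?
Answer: -690984 + 5*√13 ≈ -6.9097e+5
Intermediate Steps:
a(Q) = 0
y(L, Z) = 5*√13 (y(L, Z) = 5*√(0 + 13) = 5*√13)
y(-28, 33) + (-16 + 473)*(-1512) = 5*√13 + (-16 + 473)*(-1512) = 5*√13 + 457*(-1512) = 5*√13 - 690984 = -690984 + 5*√13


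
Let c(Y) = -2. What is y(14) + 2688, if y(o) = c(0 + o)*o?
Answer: 2660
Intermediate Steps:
y(o) = -2*o
y(14) + 2688 = -2*14 + 2688 = -28 + 2688 = 2660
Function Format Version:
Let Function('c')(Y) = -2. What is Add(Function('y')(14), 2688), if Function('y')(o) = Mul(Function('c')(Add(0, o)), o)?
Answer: 2660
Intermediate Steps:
Function('y')(o) = Mul(-2, o)
Add(Function('y')(14), 2688) = Add(Mul(-2, 14), 2688) = Add(-28, 2688) = 2660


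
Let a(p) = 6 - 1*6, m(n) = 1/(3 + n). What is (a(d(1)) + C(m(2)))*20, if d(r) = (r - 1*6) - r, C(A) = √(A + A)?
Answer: 4*√10 ≈ 12.649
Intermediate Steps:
C(A) = √2*√A (C(A) = √(2*A) = √2*√A)
d(r) = -6 (d(r) = (r - 6) - r = (-6 + r) - r = -6)
a(p) = 0 (a(p) = 6 - 6 = 0)
(a(d(1)) + C(m(2)))*20 = (0 + √2*√(1/(3 + 2)))*20 = (0 + √2*√(1/5))*20 = (0 + √2*√(⅕))*20 = (0 + √2*(√5/5))*20 = (0 + √10/5)*20 = (√10/5)*20 = 4*√10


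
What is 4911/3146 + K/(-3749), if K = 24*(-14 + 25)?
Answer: 17580795/11794354 ≈ 1.4906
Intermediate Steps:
K = 264 (K = 24*11 = 264)
4911/3146 + K/(-3749) = 4911/3146 + 264/(-3749) = 4911*(1/3146) + 264*(-1/3749) = 4911/3146 - 264/3749 = 17580795/11794354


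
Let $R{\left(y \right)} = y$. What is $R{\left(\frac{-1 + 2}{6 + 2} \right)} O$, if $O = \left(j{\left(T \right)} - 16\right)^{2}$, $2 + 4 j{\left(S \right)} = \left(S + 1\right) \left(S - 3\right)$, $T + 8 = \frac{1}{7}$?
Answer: $\frac{42849}{76832} \approx 0.5577$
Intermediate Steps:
$T = - \frac{55}{7}$ ($T = -8 + \frac{1}{7} = - \frac{55}{7} \approx -7.8571$)
$j{\left(S \right)} = - \frac{1}{2} + \frac{\left(1 + S\right) \left(-3 + S\right)}{4}$ ($j{\left(S \right)} = - \frac{1}{2} + \frac{\left(S + 1\right) \left(S - 3\right)}{4} = - \frac{1}{2} + \frac{\left(1 + S\right) \left(-3 + S\right)}{4}$)
$O = \frac{42849}{9604}$ ($O = \left(\left(- \frac{5}{4} - - \frac{55}{14} + \frac{\left(- \frac{55}{7}\right)^{2}}{4}\right) - 16\right)^{2} = \left(\left(- \frac{5}{4} + \frac{55}{14} + \frac{1}{4} \cdot \frac{3025}{49}\right) - 16\right)^{2} = \left(\left(- \frac{5}{4} + \frac{55}{14} + \frac{3025}{196}\right) - 16\right)^{2} = \left(\frac{1775}{98} - 16\right)^{2} = \left(\frac{207}{98}\right)^{2} = \frac{42849}{9604} \approx 4.4616$)
$R{\left(\frac{-1 + 2}{6 + 2} \right)} O = \frac{-1 + 2}{6 + 2} \cdot \frac{42849}{9604} = 1 \cdot \frac{1}{8} \cdot \frac{42849}{9604} = \frac{1}{8} \cdot \frac{42849}{9604} = \frac{42849}{76832}$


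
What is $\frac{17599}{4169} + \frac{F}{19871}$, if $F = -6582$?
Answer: $\frac{322269371}{82842199} \approx 3.8902$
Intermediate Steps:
$\frac{17599}{4169} + \frac{F}{19871} = \frac{17599}{4169} - \frac{6582}{19871} = \frac{322269371}{82842199}$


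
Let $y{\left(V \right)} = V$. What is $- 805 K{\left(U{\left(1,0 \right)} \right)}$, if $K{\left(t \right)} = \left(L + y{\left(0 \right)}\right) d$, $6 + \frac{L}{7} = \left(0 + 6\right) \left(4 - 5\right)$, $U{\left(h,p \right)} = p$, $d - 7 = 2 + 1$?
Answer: $676200$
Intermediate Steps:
$d = 10$ ($d = 7 + \left(2 + 1\right) = 7 + 3 = 10$)
$L = -84$ ($L = -42 + 7 \left(0 + 6\right) \left(4 - 5\right) = -42 + 7 \cdot 6 \left(-1\right) = -42 + 7 \left(-6\right) = -42 - 42 = -84$)
$K{\left(t \right)} = -840$ ($K{\left(t \right)} = \left(-84 + 0\right) 10 = \left(-84\right) 10 = -840$)
$- 805 K{\left(U{\left(1,0 \right)} \right)} = \left(-805\right) \left(-840\right) = 676200$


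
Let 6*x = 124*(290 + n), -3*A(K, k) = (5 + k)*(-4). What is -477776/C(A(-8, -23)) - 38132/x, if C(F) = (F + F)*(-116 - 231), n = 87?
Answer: -408528625/12166167 ≈ -33.579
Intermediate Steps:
A(K, k) = 20/3 + 4*k/3 (A(K, k) = -(5 + k)*(-4)/3 = -(-20 - 4*k)/3 = 20/3 + 4*k/3)
x = 23374/3 (x = (124*(290 + 87))/6 = (124*377)/6 = (⅙)*46748 = 23374/3 ≈ 7791.3)
C(F) = -694*F (C(F) = (2*F)*(-347) = -694*F)
-477776/C(A(-8, -23)) - 38132/x = -477776*(-1/(694*(20/3 + (4/3)*(-23)))) - 38132/23374/3 = -477776*(-1/(694*(20/3 - 92/3))) - 38132*3/23374 = -477776/((-694*(-24))) - 57198/11687 = -477776/16656 - 57198/11687 = -477776*1/16656 - 57198/11687 = -29861/1041 - 57198/11687 = -408528625/12166167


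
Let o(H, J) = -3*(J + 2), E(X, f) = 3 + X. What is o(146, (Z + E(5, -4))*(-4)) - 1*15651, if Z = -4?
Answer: -15609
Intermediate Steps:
o(H, J) = -6 - 3*J (o(H, J) = -3*(2 + J) = -6 - 3*J)
o(146, (Z + E(5, -4))*(-4)) - 1*15651 = (-6 - 3*(-4 + (3 + 5))*(-4)) - 1*15651 = (-6 - 3*(-4 + 8)*(-4)) - 15651 = (-6 - 12*(-4)) - 15651 = (-6 - 3*(-16)) - 15651 = (-6 + 48) - 15651 = 42 - 15651 = -15609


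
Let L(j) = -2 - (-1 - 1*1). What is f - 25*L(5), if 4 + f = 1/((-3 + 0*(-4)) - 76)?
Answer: -317/79 ≈ -4.0127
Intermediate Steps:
L(j) = 0 (L(j) = -2 - (-1 - 1) = -2 - 1*(-2) = -2 + 2 = 0)
f = -317/79 (f = -4 + 1/((-3 + 0*(-4)) - 76) = -4 + 1/((-3 + 0) - 76) = -4 + 1/(-3 - 76) = -4 + 1/(-79) = -4 - 1/79 = -317/79 ≈ -4.0127)
f - 25*L(5) = -317/79 - 25*0 = -317/79 + 0 = -317/79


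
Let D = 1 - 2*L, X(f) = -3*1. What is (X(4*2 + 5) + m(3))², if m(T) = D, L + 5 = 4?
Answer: 0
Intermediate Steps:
L = -1 (L = -5 + 4 = -1)
X(f) = -3
D = 3 (D = 1 - 2*(-1) = 1 + 2 = 3)
m(T) = 3
(X(4*2 + 5) + m(3))² = (-3 + 3)² = 0² = 0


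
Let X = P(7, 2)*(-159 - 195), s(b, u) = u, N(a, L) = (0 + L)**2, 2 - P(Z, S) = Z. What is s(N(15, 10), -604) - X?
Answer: -2374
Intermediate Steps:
P(Z, S) = 2 - Z
N(a, L) = L**2
X = 1770 (X = (2 - 1*7)*(-159 - 195) = (2 - 7)*(-354) = -5*(-354) = 1770)
s(N(15, 10), -604) - X = -604 - 1*1770 = -604 - 1770 = -2374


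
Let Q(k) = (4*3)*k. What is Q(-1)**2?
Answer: 144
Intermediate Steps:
Q(k) = 12*k
Q(-1)**2 = (12*(-1))**2 = (-12)**2 = 144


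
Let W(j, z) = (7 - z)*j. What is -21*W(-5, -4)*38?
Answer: 43890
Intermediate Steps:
W(j, z) = j*(7 - z)
-21*W(-5, -4)*38 = -(-105)*(7 - 1*(-4))*38 = -(-105)*(7 + 4)*38 = -(-105)*11*38 = -21*(-55)*38 = 1155*38 = 43890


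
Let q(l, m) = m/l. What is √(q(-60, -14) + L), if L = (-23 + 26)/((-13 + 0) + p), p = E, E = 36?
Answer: √173190/690 ≈ 0.60313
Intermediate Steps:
p = 36
L = 3/23 (L = (-23 + 26)/((-13 + 0) + 36) = 3/(-13 + 36) = 3/23 ≈ 0.13043)
√(q(-60, -14) + L) = √(-14/(-60) + 3/23) = √(-14*(-1/60) + 3/23) = √(7/30 + 3/23) = √(251/690) = √173190/690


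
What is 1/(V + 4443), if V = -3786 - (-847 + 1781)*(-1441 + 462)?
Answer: 1/915043 ≈ 1.0928e-6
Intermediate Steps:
V = 910600 (V = -3786 - 934*(-979) = -3786 - 1*(-914386) = -3786 + 914386 = 910600)
1/(V + 4443) = 1/(910600 + 4443) = 1/915043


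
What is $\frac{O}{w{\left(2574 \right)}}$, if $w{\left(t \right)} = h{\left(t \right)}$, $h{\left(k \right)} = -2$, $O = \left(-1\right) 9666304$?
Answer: $4833152$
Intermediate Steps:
$O = -9666304$
$w{\left(t \right)} = -2$
$\frac{O}{w{\left(2574 \right)}} = - \frac{9666304}{-2} = \left(-9666304\right) \left(- \frac{1}{2}\right) = 4833152$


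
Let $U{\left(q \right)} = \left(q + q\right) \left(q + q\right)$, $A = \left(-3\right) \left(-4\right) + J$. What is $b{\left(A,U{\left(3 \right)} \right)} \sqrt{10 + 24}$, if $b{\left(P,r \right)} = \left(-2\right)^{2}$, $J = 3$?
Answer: $4 \sqrt{34} \approx 23.324$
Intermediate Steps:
$A = 15$ ($A = \left(-3\right) \left(-4\right) + 3 = 12 + 3 = 15$)
$U{\left(q \right)} = 4 q^{2}$ ($U{\left(q \right)} = 2 q 2 q = 4 q^{2}$)
$b{\left(P,r \right)} = 4$
$b{\left(A,U{\left(3 \right)} \right)} \sqrt{10 + 24} = 4 \sqrt{10 + 24} = 4 \sqrt{34}$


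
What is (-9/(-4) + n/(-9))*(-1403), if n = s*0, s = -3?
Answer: -12627/4 ≈ -3156.8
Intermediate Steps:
n = 0 (n = -3*0 = 0)
(-9/(-4) + n/(-9))*(-1403) = (-9/(-4) + 0/(-9))*(-1403) = (-9*(-¼) + 0*(-⅑))*(-1403) = (9/4 + 0)*(-1403) = (9/4)*(-1403) = -12627/4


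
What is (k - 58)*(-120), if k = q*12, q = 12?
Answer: -10320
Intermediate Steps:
k = 144 (k = 12*12 = 144)
(k - 58)*(-120) = (144 - 58)*(-120) = 86*(-120) = -10320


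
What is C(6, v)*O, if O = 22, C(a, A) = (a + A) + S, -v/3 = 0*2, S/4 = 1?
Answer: 220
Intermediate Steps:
S = 4 (S = 4*1 = 4)
v = 0 (v = -0*2 = -3*0 = 0)
C(a, A) = 4 + A + a (C(a, A) = (a + A) + 4 = (A + a) + 4 = 4 + A + a)
C(6, v)*O = (4 + 0 + 6)*22 = 10*22 = 220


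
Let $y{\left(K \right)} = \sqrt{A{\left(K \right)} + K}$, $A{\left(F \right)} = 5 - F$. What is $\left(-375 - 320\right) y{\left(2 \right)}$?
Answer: $- 695 \sqrt{5} \approx -1554.1$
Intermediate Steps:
$y{\left(K \right)} = \sqrt{5}$ ($y{\left(K \right)} = \sqrt{\left(5 - K\right) + K} = \sqrt{5}$)
$\left(-375 - 320\right) y{\left(2 \right)} = \left(-375 - 320\right) \sqrt{5} = - 695 \sqrt{5}$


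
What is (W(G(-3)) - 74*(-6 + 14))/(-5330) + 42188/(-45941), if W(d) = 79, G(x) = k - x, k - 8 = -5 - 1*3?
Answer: -201294307/244865530 ≈ -0.82206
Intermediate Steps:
k = 0 (k = 8 + (-5 - 1*3) = 8 + (-5 - 3) = 8 - 8 = 0)
G(x) = -x (G(x) = 0 - x = -x)
(W(G(-3)) - 74*(-6 + 14))/(-5330) + 42188/(-45941) = (79 - 74*(-6 + 14))/(-5330) + 42188/(-45941) = (79 - 74*8)*(-1/5330) + 42188*(-1/45941) = (79 - 1*592)*(-1/5330) - 42188/45941 = (79 - 592)*(-1/5330) - 42188/45941 = -513*(-1/5330) - 42188/45941 = 513/5330 - 42188/45941 = -201294307/244865530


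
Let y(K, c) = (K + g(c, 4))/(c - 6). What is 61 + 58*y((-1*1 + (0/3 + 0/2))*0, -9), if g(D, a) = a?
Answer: 683/15 ≈ 45.533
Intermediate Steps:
y(K, c) = (4 + K)/(-6 + c) (y(K, c) = (K + 4)/(c - 6) = (4 + K)/(-6 + c))
61 + 58*y((-1*1 + (0/3 + 0/2))*0, -9) = 61 + 58*((4 + (-1*1 + (0/3 + 0/2))*0)/(-6 - 9)) = 61 + 58*((4 + (-1 + (0*(1/3) + 0*(1/2)))*0)/(-15)) = 61 + 58*(-(4 + (-1 + (0 + 0))*0)/15) = 61 + 58*(-(4 + (-1 + 0)*0)/15) = 61 + 58*(-(4 - 1*0)/15) = 61 + 58*(-(4 + 0)/15) = 61 + 58*(-1/15*4) = 61 + 58*(-4/15) = 61 - 232/15 = 683/15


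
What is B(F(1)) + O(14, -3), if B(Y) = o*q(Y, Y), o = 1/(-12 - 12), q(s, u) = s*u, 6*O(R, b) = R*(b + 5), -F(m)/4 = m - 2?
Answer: 4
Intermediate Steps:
F(m) = 8 - 4*m (F(m) = -4*(m - 2) = -4*(-2 + m) = 8 - 4*m)
O(R, b) = R*(5 + b)/6 (O(R, b) = (R*(b + 5))/6 = (R*(5 + b))/6 = R*(5 + b)/6)
o = -1/24 (o = 1/(-24) = -1/24 ≈ -0.041667)
B(Y) = -Y**2/24 (B(Y) = -Y*Y/24 = -Y**2/24)
B(F(1)) + O(14, -3) = -(8 - 4*1)**2/24 + (1/6)*14*(5 - 3) = -(8 - 4)**2/24 + (1/6)*14*2 = -1/24*4**2 + 14/3 = -1/24*16 + 14/3 = -2/3 + 14/3 = 4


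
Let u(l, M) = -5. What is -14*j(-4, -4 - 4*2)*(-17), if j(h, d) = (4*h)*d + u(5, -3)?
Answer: 44506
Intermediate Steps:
j(h, d) = -5 + 4*d*h (j(h, d) = (4*h)*d - 5 = 4*d*h - 5 = -5 + 4*d*h)
-14*j(-4, -4 - 4*2)*(-17) = -14*(-5 + 4*(-4 - 4*2)*(-4))*(-17) = -14*(-5 + 4*(-4 - 8)*(-4))*(-17) = -14*(-5 + 4*(-12)*(-4))*(-17) = -14*(-5 + 192)*(-17) = -14*187*(-17) = -2618*(-17) = 44506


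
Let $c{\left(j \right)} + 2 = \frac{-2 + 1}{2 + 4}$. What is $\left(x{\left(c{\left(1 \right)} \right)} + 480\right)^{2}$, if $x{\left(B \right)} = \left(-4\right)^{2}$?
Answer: $246016$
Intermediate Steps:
$c{\left(j \right)} = - \frac{13}{6}$ ($c{\left(j \right)} = -2 + \frac{-2 + 1}{2 + 4} = -2 - \frac{1}{6} = - \frac{13}{6}$)
$x{\left(B \right)} = 16$
$\left(x{\left(c{\left(1 \right)} \right)} + 480\right)^{2} = \left(16 + 480\right)^{2} = 496^{2} = 246016$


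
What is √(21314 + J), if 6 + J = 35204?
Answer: 8*√883 ≈ 237.72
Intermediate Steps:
J = 35198 (J = -6 + 35204 = 35198)
√(21314 + J) = √(21314 + 35198) = √56512 = 8*√883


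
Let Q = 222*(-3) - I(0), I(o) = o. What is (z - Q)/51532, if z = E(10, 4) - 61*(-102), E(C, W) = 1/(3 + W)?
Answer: 3709/27748 ≈ 0.13367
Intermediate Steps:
Q = -666 (Q = 222*(-3) - 1*0 = -666 + 0 = -666)
z = 43555/7 (z = 1/(3 + 4) - 61*(-102) = 1/7 + 6222 = ⅐ + 6222 = 43555/7 ≈ 6222.1)
(z - Q)/51532 = (43555/7 - 1*(-666))/51532 = (43555/7 + 666)*(1/51532) = (48217/7)*(1/51532) = 3709/27748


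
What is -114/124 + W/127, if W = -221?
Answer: -20941/7874 ≈ -2.6595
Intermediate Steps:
-114/124 + W/127 = -114/124 - 221/127 = -114*1/124 - 221*1/127 = -57/62 - 221/127 = -20941/7874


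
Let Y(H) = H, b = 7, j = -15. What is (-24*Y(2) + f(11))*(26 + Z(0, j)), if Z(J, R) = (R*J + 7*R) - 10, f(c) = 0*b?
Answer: 4272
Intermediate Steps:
f(c) = 0 (f(c) = 0*7 = 0)
Z(J, R) = -10 + 7*R + J*R (Z(J, R) = (J*R + 7*R) - 10 = (7*R + J*R) - 10 = -10 + 7*R + J*R)
(-24*Y(2) + f(11))*(26 + Z(0, j)) = (-24*2 + 0)*(26 + (-10 + 7*(-15) + 0*(-15))) = (-48 + 0)*(26 + (-10 - 105 + 0)) = -48*(26 - 115) = -48*(-89) = 4272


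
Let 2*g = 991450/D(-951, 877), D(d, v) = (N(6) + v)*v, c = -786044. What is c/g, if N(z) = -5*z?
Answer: -583888418036/495725 ≈ -1.1778e+6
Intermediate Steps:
D(d, v) = v*(-30 + v) (D(d, v) = (-5*6 + v)*v = (-30 + v)*v = v*(-30 + v))
g = 495725/742819 (g = (991450/((877*(-30 + 877))))/2 = (991450/((877*847)))/2 = (991450/742819)/2 = (991450*(1/742819))/2 = (½)*(991450/742819) = 495725/742819 ≈ 0.66736)
c/g = -786044/495725/742819 = -786044*742819/495725 = -583888418036/495725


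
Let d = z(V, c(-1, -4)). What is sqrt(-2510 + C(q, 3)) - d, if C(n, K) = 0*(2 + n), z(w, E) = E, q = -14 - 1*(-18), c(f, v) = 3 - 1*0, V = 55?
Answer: -3 + I*sqrt(2510) ≈ -3.0 + 50.1*I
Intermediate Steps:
c(f, v) = 3 (c(f, v) = 3 + 0 = 3)
q = 4 (q = -14 + 18 = 4)
C(n, K) = 0
d = 3
sqrt(-2510 + C(q, 3)) - d = sqrt(-2510 + 0) - 1*3 = sqrt(-2510) - 3 = I*sqrt(2510) - 3 = -3 + I*sqrt(2510)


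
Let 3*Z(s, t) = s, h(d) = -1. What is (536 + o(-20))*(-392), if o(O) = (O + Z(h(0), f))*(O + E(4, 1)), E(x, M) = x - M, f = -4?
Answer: -1036840/3 ≈ -3.4561e+5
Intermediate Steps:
Z(s, t) = s/3
o(O) = (3 + O)*(-1/3 + O) (o(O) = (O + (1/3)*(-1))*(O + (4 - 1*1)) = (O - 1/3)*(O + (4 - 1)) = (-1/3 + O)*(O + 3) = (-1/3 + O)*(3 + O) = (3 + O)*(-1/3 + O))
(536 + o(-20))*(-392) = (536 + (-1 + (-20)**2 + (8/3)*(-20)))*(-392) = (536 + (-1 + 400 - 160/3))*(-392) = (536 + 1037/3)*(-392) = (2645/3)*(-392) = -1036840/3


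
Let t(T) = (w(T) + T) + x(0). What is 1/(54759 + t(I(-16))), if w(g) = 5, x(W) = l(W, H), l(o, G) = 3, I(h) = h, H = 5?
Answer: 1/54751 ≈ 1.8265e-5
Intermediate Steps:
x(W) = 3
t(T) = 8 + T (t(T) = (5 + T) + 3 = 8 + T)
1/(54759 + t(I(-16))) = 1/(54759 + (8 - 16)) = 1/(54759 - 8) = 1/54751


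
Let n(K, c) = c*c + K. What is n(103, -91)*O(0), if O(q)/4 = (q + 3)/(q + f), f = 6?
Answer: 16768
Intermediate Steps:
n(K, c) = K + c² (n(K, c) = c² + K = K + c²)
O(q) = 4*(3 + q)/(6 + q) (O(q) = 4*((q + 3)/(q + 6)) = 4*((3 + q)/(6 + q)) = 4*(3 + q)/(6 + q))
n(103, -91)*O(0) = (103 + (-91)²)*(4*(3 + 0)/(6 + 0)) = (103 + 8281)*(4*3/6) = 8384*(4*(⅙)*3) = 8384*2 = 16768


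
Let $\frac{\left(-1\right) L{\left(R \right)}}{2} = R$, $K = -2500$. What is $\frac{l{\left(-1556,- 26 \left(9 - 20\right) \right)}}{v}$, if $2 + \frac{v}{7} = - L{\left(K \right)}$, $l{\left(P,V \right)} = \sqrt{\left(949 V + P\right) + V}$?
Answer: $- \frac{12 \sqrt{469}}{17507} \approx -0.014844$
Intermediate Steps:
$l{\left(P,V \right)} = \sqrt{P + 950 V}$ ($l{\left(P,V \right)} = \sqrt{\left(P + 949 V\right) + V} = \sqrt{P + 950 V}$)
$L{\left(R \right)} = - 2 R$
$v = -35014$ ($v = -14 + 7 \left(- \left(-2\right) \left(-2500\right)\right) = -14 + 7 \left(\left(-1\right) 5000\right) = -14 + 7 \left(-5000\right) = -14 - 35000 = -35014$)
$\frac{l{\left(-1556,- 26 \left(9 - 20\right) \right)}}{v} = \frac{\sqrt{-1556 + 950 \left(- 26 \left(9 - 20\right)\right)}}{-35014} = \sqrt{-1556 + 950 \left(\left(-26\right) \left(-11\right)\right)} \left(- \frac{1}{35014}\right) = \sqrt{-1556 + 950 \cdot 286} \left(- \frac{1}{35014}\right) = \sqrt{-1556 + 271700} \left(- \frac{1}{35014}\right) = \sqrt{270144} \left(- \frac{1}{35014}\right) = 24 \sqrt{469} \left(- \frac{1}{35014}\right) = - \frac{12 \sqrt{469}}{17507}$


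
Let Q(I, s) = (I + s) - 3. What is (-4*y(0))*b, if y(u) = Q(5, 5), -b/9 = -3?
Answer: -756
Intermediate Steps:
b = 27 (b = -9*(-3) = 27)
Q(I, s) = -3 + I + s
y(u) = 7 (y(u) = -3 + 5 + 5 = 7)
(-4*y(0))*b = -4*7*27 = -28*27 = -756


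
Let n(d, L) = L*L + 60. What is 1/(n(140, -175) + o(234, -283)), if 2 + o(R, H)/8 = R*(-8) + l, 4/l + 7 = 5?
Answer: 1/15677 ≈ 6.3788e-5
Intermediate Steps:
l = -2 (l = 4/(-7 + 5) = 4/(-2) = 4*(-½) = -2)
o(R, H) = -32 - 64*R (o(R, H) = -16 + 8*(R*(-8) - 2) = -16 + 8*(-8*R - 2) = -16 + 8*(-2 - 8*R) = -16 + (-16 - 64*R) = -32 - 64*R)
n(d, L) = 60 + L² (n(d, L) = L² + 60 = 60 + L²)
1/(n(140, -175) + o(234, -283)) = 1/((60 + (-175)²) + (-32 - 64*234)) = 1/((60 + 30625) + (-32 - 14976)) = 1/(30685 - 15008) = 1/15677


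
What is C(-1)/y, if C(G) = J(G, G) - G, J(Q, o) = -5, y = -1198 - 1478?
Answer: 1/669 ≈ 0.0014948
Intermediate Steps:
y = -2676
C(G) = -5 - G
C(-1)/y = (-5 - 1*(-1))/(-2676) = (-5 + 1)*(-1/2676) = -4*(-1/2676) = 1/669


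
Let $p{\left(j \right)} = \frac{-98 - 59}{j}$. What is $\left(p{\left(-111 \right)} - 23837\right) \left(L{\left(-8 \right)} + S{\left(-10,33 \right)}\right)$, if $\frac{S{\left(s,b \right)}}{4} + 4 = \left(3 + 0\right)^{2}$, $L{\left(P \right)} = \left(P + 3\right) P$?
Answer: $- \frac{52915000}{37} \approx -1.4301 \cdot 10^{6}$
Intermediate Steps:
$L{\left(P \right)} = P \left(3 + P\right)$ ($L{\left(P \right)} = \left(3 + P\right) P = P \left(3 + P\right)$)
$S{\left(s,b \right)} = 20$ ($S{\left(s,b \right)} = -16 + 4 \left(3 + 0\right)^{2} = -16 + 4 \cdot 3^{2} = -16 + 4 \cdot 9 = -16 + 36 = 20$)
$p{\left(j \right)} = - \frac{157}{j}$
$\left(p{\left(-111 \right)} - 23837\right) \left(L{\left(-8 \right)} + S{\left(-10,33 \right)}\right) = \left(- \frac{157}{-111} - 23837\right) \left(- 8 \left(3 - 8\right) + 20\right) = \left(\left(-157\right) \left(- \frac{1}{111}\right) - 23837\right) \left(\left(-8\right) \left(-5\right) + 20\right) = \left(\frac{157}{111} - 23837\right) \left(40 + 20\right) = \left(- \frac{2645750}{111}\right) 60 = - \frac{52915000}{37}$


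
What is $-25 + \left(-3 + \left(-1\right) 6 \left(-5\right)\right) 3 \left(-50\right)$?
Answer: $-4075$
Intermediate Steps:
$-25 + \left(-3 + \left(-1\right) 6 \left(-5\right)\right) 3 \left(-50\right) = -25 + \left(-3 - -30\right) 3 \left(-50\right) = -25 + \left(-3 + 30\right) 3 \left(-50\right) = -25 + 27 \cdot 3 \left(-50\right) = -25 + 81 \left(-50\right) = -25 - 4050 = -4075$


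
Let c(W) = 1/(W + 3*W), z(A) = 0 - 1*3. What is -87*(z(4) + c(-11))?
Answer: 11571/44 ≈ 262.98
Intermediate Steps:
z(A) = -3 (z(A) = 0 - 3 = -3)
c(W) = 1/(4*W)
-87*(z(4) + c(-11)) = -87*(-3 + (1/4)/(-11)) = -87*(-3 + (1/4)*(-1/11)) = -87*(-3 - 1/44) = -87*(-133/44) = 11571/44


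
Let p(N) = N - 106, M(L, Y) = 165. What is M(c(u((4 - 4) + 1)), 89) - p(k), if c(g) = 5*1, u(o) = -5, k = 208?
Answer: 63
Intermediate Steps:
c(g) = 5
p(N) = -106 + N
M(c(u((4 - 4) + 1)), 89) - p(k) = 165 - (-106 + 208) = 165 - 1*102 = 165 - 102 = 63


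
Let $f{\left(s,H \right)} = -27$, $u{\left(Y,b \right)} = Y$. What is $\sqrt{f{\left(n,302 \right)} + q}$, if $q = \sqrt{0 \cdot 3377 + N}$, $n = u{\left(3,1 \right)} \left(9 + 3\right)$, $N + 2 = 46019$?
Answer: $\sqrt{-27 + 3 \sqrt{5113}} \approx 13.694$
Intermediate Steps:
$N = 46017$ ($N = -2 + 46019 = 46017$)
$n = 36$ ($n = 3 \left(9 + 3\right) = 3 \cdot 12 = 36$)
$q = 3 \sqrt{5113}$ ($q = \sqrt{0 \cdot 3377 + 46017} = \sqrt{0 + 46017} = \sqrt{46017} = 3 \sqrt{5113} \approx 214.52$)
$\sqrt{f{\left(n,302 \right)} + q} = \sqrt{-27 + 3 \sqrt{5113}}$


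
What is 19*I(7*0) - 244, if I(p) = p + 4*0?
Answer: -244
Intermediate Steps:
I(p) = p (I(p) = p + 0 = p)
19*I(7*0) - 244 = 19*(7*0) - 244 = 19*0 - 244 = 0 - 244 = -244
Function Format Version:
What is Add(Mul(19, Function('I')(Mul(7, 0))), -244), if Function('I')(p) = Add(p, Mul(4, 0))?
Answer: -244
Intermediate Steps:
Function('I')(p) = p (Function('I')(p) = Add(p, 0) = p)
Add(Mul(19, Function('I')(Mul(7, 0))), -244) = Add(Mul(19, Mul(7, 0)), -244) = Add(Mul(19, 0), -244) = Add(0, -244) = -244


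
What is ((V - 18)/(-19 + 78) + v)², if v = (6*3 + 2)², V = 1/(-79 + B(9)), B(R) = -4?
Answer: 3831042863025/23980609 ≈ 1.5976e+5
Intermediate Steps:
V = -1/83 (V = 1/(-79 - 4) = 1/(-83) = -1/83 ≈ -0.012048)
v = 400 (v = (18 + 2)² = 20² = 400)
((V - 18)/(-19 + 78) + v)² = ((-1/83 - 18)/(-19 + 78) + 400)² = (-1495/83/59 + 400)² = (-1495/83*1/59 + 400)² = (-1495/4897 + 400)² = (1957305/4897)² = 3831042863025/23980609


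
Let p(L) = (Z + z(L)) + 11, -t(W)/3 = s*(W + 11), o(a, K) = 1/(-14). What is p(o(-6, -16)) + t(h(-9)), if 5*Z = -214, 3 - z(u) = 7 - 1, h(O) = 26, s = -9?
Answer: 4821/5 ≈ 964.20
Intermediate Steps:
z(u) = -3 (z(u) = 3 - (7 - 1) = 3 - 1*6 = 3 - 6 = -3)
o(a, K) = -1/14
t(W) = 297 + 27*W (t(W) = -(-27)*(W + 11) = -(-27)*(11 + W) = -3*(-99 - 9*W) = 297 + 27*W)
Z = -214/5 (Z = (1/5)*(-214) = -214/5 ≈ -42.800)
p(L) = -174/5 (p(L) = (-214/5 - 3) + 11 = -229/5 + 11 = -174/5)
p(o(-6, -16)) + t(h(-9)) = -174/5 + (297 + 27*26) = -174/5 + (297 + 702) = -174/5 + 999 = 4821/5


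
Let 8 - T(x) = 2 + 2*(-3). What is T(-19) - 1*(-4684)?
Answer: 4696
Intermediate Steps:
T(x) = 12 (T(x) = 8 - (2 + 2*(-3)) = 8 - (2 - 6) = 8 - 1*(-4) = 8 + 4 = 12)
T(-19) - 1*(-4684) = 12 - 1*(-4684) = 12 + 4684 = 4696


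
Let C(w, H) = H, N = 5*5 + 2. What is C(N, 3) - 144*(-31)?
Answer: 4467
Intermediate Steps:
N = 27 (N = 25 + 2 = 27)
C(N, 3) - 144*(-31) = 3 - 144*(-31) = 3 + 4464 = 4467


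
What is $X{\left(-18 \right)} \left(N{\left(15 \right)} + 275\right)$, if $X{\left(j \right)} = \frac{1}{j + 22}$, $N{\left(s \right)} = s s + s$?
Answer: $\frac{515}{4} \approx 128.75$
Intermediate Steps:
$N{\left(s \right)} = s + s^{2}$ ($N{\left(s \right)} = s^{2} + s = s + s^{2}$)
$X{\left(j \right)} = \frac{1}{22 + j}$
$X{\left(-18 \right)} \left(N{\left(15 \right)} + 275\right) = \frac{15 \left(1 + 15\right) + 275}{22 - 18} = \frac{15 \cdot 16 + 275}{4} = \frac{240 + 275}{4} = \frac{1}{4} \cdot 515 = \frac{515}{4}$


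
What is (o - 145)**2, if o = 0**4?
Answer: 21025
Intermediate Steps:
o = 0
(o - 145)**2 = (0 - 145)**2 = (-145)**2 = 21025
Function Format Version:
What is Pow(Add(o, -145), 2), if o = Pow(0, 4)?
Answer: 21025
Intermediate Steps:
o = 0
Pow(Add(o, -145), 2) = Pow(Add(0, -145), 2) = Pow(-145, 2) = 21025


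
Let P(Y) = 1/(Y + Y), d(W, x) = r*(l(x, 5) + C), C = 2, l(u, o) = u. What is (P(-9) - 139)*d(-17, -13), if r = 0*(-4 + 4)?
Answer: 0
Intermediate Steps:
r = 0 (r = 0*0 = 0)
d(W, x) = 0 (d(W, x) = 0*(x + 2) = 0*(2 + x) = 0)
P(Y) = 1/(2*Y)
(P(-9) - 139)*d(-17, -13) = ((1/2)/(-9) - 139)*0 = ((1/2)*(-1/9) - 139)*0 = (-1/18 - 139)*0 = -2503/18*0 = 0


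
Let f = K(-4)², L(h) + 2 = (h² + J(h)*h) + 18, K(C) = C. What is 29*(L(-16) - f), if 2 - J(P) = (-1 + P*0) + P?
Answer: -1392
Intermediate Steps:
J(P) = 3 - P (J(P) = 2 - ((-1 + P*0) + P) = 2 - ((-1 + 0) + P) = 2 - (-1 + P) = 2 + (1 - P) = 3 - P)
L(h) = 16 + h² + h*(3 - h) (L(h) = -2 + ((h² + (3 - h)*h) + 18) = -2 + ((h² + h*(3 - h)) + 18) = -2 + (18 + h² + h*(3 - h)) = 16 + h² + h*(3 - h))
f = 16 (f = (-4)² = 16)
29*(L(-16) - f) = 29*((16 + 3*(-16)) - 1*16) = 29*((16 - 48) - 16) = 29*(-32 - 16) = 29*(-48) = -1392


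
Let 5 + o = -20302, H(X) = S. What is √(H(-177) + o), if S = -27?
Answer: I*√20334 ≈ 142.6*I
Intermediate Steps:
H(X) = -27
o = -20307 (o = -5 - 20302 = -20307)
√(H(-177) + o) = √(-27 - 20307) = √(-20334) = I*√20334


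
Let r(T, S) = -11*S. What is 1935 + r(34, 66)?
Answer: 1209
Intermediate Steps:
1935 + r(34, 66) = 1935 - 11*66 = 1935 - 726 = 1209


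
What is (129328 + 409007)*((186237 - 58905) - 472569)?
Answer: -185853160395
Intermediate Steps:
(129328 + 409007)*((186237 - 58905) - 472569) = 538335*(127332 - 472569) = 538335*(-345237) = -185853160395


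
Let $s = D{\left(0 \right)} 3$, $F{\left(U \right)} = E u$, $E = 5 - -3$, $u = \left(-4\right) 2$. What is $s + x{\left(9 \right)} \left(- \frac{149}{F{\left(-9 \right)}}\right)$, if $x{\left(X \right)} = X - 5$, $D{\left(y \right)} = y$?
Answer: $\frac{149}{16} \approx 9.3125$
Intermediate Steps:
$u = -8$
$E = 8$ ($E = 5 + 3 = 8$)
$x{\left(X \right)} = -5 + X$ ($x{\left(X \right)} = X - 5 = -5 + X$)
$F{\left(U \right)} = -64$ ($F{\left(U \right)} = 8 \left(-8\right) = -64$)
$s = 0$ ($s = 0 \cdot 3 = 0$)
$s + x{\left(9 \right)} \left(- \frac{149}{F{\left(-9 \right)}}\right) = 0 + \left(-5 + 9\right) \left(- \frac{149}{-64}\right) = 0 + 4 \left(\left(-149\right) \left(- \frac{1}{64}\right)\right) = 0 + 4 \cdot \frac{149}{64} = 0 + \frac{149}{16} = \frac{149}{16}$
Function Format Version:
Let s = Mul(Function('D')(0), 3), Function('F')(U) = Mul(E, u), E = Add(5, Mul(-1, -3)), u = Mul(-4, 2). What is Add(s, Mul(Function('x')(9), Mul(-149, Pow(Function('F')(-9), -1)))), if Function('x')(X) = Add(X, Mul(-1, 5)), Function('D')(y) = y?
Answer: Rational(149, 16) ≈ 9.3125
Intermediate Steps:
u = -8
E = 8 (E = Add(5, 3) = 8)
Function('x')(X) = Add(-5, X) (Function('x')(X) = Add(X, -5) = Add(-5, X))
Function('F')(U) = -64 (Function('F')(U) = Mul(8, -8) = -64)
s = 0 (s = Mul(0, 3) = 0)
Add(s, Mul(Function('x')(9), Mul(-149, Pow(Function('F')(-9), -1)))) = Add(0, Mul(Add(-5, 9), Mul(-149, Pow(-64, -1)))) = Add(0, Mul(4, Mul(-149, Rational(-1, 64)))) = Add(0, Mul(4, Rational(149, 64))) = Add(0, Rational(149, 16)) = Rational(149, 16)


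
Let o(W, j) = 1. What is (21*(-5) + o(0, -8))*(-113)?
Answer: 11752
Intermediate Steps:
(21*(-5) + o(0, -8))*(-113) = (21*(-5) + 1)*(-113) = (-105 + 1)*(-113) = -104*(-113) = 11752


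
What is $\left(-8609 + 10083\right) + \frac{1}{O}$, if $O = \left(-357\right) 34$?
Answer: $\frac{17891411}{12138} \approx 1474.0$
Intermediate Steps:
$O = -12138$
$\left(-8609 + 10083\right) + \frac{1}{O} = \left(-8609 + 10083\right) + \frac{1}{-12138} = 1474 - \frac{1}{12138} = \frac{17891411}{12138}$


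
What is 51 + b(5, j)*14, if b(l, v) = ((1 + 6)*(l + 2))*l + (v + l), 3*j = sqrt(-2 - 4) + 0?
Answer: 3551 + 14*I*sqrt(6)/3 ≈ 3551.0 + 11.431*I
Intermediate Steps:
j = I*sqrt(6)/3 (j = (sqrt(-2 - 4) + 0)/3 = (sqrt(-6) + 0)/3 = (I*sqrt(6) + 0)/3 = (I*sqrt(6))/3 = I*sqrt(6)/3 ≈ 0.8165*I)
b(l, v) = l + v + l*(14 + 7*l) (b(l, v) = (7*(2 + l))*l + (l + v) = (14 + 7*l)*l + (l + v) = l*(14 + 7*l) + (l + v) = l + v + l*(14 + 7*l))
51 + b(5, j)*14 = 51 + (I*sqrt(6)/3 + 7*5**2 + 15*5)*14 = 51 + (I*sqrt(6)/3 + 7*25 + 75)*14 = 51 + (I*sqrt(6)/3 + 175 + 75)*14 = 51 + (250 + I*sqrt(6)/3)*14 = 51 + (3500 + 14*I*sqrt(6)/3) = 3551 + 14*I*sqrt(6)/3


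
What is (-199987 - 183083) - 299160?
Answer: -682230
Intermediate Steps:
(-199987 - 183083) - 299160 = -383070 - 299160 = -682230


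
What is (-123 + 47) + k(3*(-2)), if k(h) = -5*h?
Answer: -46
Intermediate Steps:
(-123 + 47) + k(3*(-2)) = (-123 + 47) - 15*(-2) = -76 - 5*(-6) = -76 + 30 = -46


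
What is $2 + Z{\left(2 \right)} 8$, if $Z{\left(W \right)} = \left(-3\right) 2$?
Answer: $-46$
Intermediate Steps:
$Z{\left(W \right)} = -6$
$2 + Z{\left(2 \right)} 8 = 2 - 48 = -46$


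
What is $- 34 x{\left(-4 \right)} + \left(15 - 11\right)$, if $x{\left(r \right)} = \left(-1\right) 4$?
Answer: $140$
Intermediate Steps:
$x{\left(r \right)} = -4$
$- 34 x{\left(-4 \right)} + \left(15 - 11\right) = \left(-34\right) \left(-4\right) + \left(15 - 11\right) = 136 + \left(15 - 11\right) = 136 + 4 = 140$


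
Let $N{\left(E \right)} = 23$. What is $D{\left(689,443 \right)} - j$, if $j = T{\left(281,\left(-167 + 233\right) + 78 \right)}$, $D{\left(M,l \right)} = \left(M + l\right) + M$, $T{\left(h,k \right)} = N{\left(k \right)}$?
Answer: $1798$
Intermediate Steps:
$T{\left(h,k \right)} = 23$
$D{\left(M,l \right)} = l + 2 M$
$j = 23$
$D{\left(689,443 \right)} - j = \left(443 + 2 \cdot 689\right) - 23 = \left(443 + 1378\right) - 23 = 1821 - 23 = 1798$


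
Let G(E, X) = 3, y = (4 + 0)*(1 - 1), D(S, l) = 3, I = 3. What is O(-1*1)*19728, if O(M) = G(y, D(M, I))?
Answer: 59184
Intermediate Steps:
y = 0 (y = 4*0 = 0)
O(M) = 3
O(-1*1)*19728 = 3*19728 = 59184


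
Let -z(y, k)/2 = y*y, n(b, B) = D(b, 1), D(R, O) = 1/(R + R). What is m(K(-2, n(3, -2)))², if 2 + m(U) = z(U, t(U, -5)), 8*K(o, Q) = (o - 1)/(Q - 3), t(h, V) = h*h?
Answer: 22137025/5345344 ≈ 4.1414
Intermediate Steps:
D(R, O) = 1/(2*R)
n(b, B) = 1/(2*b)
t(h, V) = h²
K(o, Q) = (-1 + o)/(8*(-3 + Q)) (K(o, Q) = ((o - 1)/(Q - 3))/8 = ((-1 + o)/(-3 + Q))/8 = (-1 + o)/(8*(-3 + Q)))
z(y, k) = -2*y² (z(y, k) = -2*y*y = -2*y²)
m(U) = -2 - 2*U²
m(K(-2, n(3, -2)))² = (-2 - 2*(-1 - 2)²/(64*(-3 + (½)/3)²))² = (-2 - 2*9/(64*(-3 + (½)*(⅓))²))² = (-2 - 2*9/(64*(-3 + ⅙)²))² = (-2 - 2*((⅛)*(-3)/(-17/6))²)² = (-2 - 2*((⅛)*(-6/17)*(-3))²)² = (-2 - 2*(9/68)²)² = (-2 - 2*81/4624)² = (-2 - 81/2312)² = (-4705/2312)² = 22137025/5345344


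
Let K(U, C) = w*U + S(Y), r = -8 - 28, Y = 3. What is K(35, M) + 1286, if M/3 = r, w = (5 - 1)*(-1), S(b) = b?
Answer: 1149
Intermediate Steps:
r = -36
w = -4 (w = 4*(-1) = -4)
M = -108 (M = 3*(-36) = -108)
K(U, C) = 3 - 4*U (K(U, C) = -4*U + 3 = 3 - 4*U)
K(35, M) + 1286 = (3 - 4*35) + 1286 = (3 - 140) + 1286 = -137 + 1286 = 1149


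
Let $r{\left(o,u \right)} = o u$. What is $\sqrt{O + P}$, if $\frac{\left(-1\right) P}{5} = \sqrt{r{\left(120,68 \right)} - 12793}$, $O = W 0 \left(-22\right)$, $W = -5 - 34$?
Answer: $\sqrt{5} \sqrt[4]{4633} \sqrt{- i} \approx 13.045 - 13.045 i$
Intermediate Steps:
$W = -39$ ($W = -5 - 34 = -39$)
$O = 0$ ($O = - 39 \cdot 0 \left(-22\right) = \left(-39\right) 0 = 0$)
$P = - 5 i \sqrt{4633}$ ($P = - 5 \sqrt{120 \cdot 68 - 12793} = - 5 \sqrt{8160 - 12793} = - 5 \sqrt{-4633} = - 5 i \sqrt{4633} \approx - 340.33 i$)
$\sqrt{O + P} = \sqrt{0 - 5 i \sqrt{4633}} = \sqrt{- 5 i \sqrt{4633}} = \sqrt{5} \sqrt[4]{4633} \sqrt{- i}$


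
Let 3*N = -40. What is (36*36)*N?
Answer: -17280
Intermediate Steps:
N = -40/3 (N = (⅓)*(-40) = -40/3 ≈ -13.333)
(36*36)*N = (36*36)*(-40/3) = 1296*(-40/3) = -17280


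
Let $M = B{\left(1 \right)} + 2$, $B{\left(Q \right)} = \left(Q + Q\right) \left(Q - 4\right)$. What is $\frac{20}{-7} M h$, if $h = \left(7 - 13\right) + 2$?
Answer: $- \frac{320}{7} \approx -45.714$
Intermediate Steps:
$B{\left(Q \right)} = 2 Q \left(-4 + Q\right)$
$M = -4$ ($M = 2 \cdot 1 \left(-4 + 1\right) + 2 = 2 \cdot 1 \left(-3\right) + 2 = -6 + 2 = -4$)
$h = -4$ ($h = \left(7 - 13\right) + 2 = -6 + 2 = -4$)
$\frac{20}{-7} M h = \frac{20}{-7} \left(-4\right) \left(-4\right) = 20 \left(- \frac{1}{7}\right) \left(-4\right) \left(-4\right) = \left(- \frac{20}{7}\right) \left(-4\right) \left(-4\right) = \frac{80}{7} \left(-4\right) = - \frac{320}{7}$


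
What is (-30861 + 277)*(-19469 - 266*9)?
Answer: 668657992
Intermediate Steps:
(-30861 + 277)*(-19469 - 266*9) = -30584*(-19469 - 2394) = -30584*(-21863) = 668657992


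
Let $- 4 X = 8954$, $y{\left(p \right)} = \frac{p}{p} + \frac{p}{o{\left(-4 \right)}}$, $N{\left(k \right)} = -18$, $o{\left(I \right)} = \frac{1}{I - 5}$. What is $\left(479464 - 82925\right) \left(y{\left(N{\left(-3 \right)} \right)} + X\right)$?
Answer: $- \frac{1646033389}{2} \approx -8.2302 \cdot 10^{8}$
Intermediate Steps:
$o{\left(I \right)} = \frac{1}{-5 + I}$
$y{\left(p \right)} = 1 - 9 p$ ($y{\left(p \right)} = \frac{p}{p} + \frac{p}{\frac{1}{-5 - 4}} = 1 + \frac{p}{\frac{1}{-9}} = 1 + \frac{p}{- \frac{1}{9}} = 1 + p \left(-9\right) = 1 - 9 p$)
$X = - \frac{4477}{2}$ ($X = \left(- \frac{1}{4}\right) 8954 = - \frac{4477}{2} \approx -2238.5$)
$\left(479464 - 82925\right) \left(y{\left(N{\left(-3 \right)} \right)} + X\right) = \left(479464 - 82925\right) \left(\left(1 - -162\right) - \frac{4477}{2}\right) = 396539 \left(\left(1 + 162\right) - \frac{4477}{2}\right) = 396539 \left(163 - \frac{4477}{2}\right) = 396539 \left(- \frac{4151}{2}\right) = - \frac{1646033389}{2}$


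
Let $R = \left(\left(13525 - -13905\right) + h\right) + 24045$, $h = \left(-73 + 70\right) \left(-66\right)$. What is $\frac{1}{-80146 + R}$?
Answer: $- \frac{1}{28473} \approx -3.5121 \cdot 10^{-5}$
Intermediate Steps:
$h = 198$ ($h = \left(-3\right) \left(-66\right) = 198$)
$R = 51673$ ($R = \left(\left(13525 - -13905\right) + 198\right) + 24045 = \left(\left(13525 + 13905\right) + 198\right) + 24045 = \left(27430 + 198\right) + 24045 = 27628 + 24045 = 51673$)
$\frac{1}{-80146 + R} = \frac{1}{-80146 + 51673} = \frac{1}{-28473} = - \frac{1}{28473}$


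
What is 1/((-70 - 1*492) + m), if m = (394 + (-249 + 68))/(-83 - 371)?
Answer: -454/255361 ≈ -0.0017779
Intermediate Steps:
m = -213/454 (m = (394 - 181)/(-454) = 213*(-1/454) = -213/454 ≈ -0.46916)
1/((-70 - 1*492) + m) = 1/((-70 - 1*492) - 213/454) = 1/((-70 - 492) - 213/454) = 1/(-562 - 213/454) = 1/(-255361/454) = -454/255361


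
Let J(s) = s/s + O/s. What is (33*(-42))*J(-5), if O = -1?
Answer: -8316/5 ≈ -1663.2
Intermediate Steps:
J(s) = 1 - 1/s (J(s) = s/s - 1/s = 1 - 1/s)
(33*(-42))*J(-5) = (33*(-42))*((-1 - 5)/(-5)) = -(-1386)*(-6)/5 = -1386*6/5 = -8316/5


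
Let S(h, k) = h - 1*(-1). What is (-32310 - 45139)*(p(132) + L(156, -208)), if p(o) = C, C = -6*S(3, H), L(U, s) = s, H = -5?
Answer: 17968168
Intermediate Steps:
S(h, k) = 1 + h (S(h, k) = h + 1 = 1 + h)
C = -24 (C = -6*(1 + 3) = -6*4 = -24)
p(o) = -24
(-32310 - 45139)*(p(132) + L(156, -208)) = (-32310 - 45139)*(-24 - 208) = -77449*(-232) = 17968168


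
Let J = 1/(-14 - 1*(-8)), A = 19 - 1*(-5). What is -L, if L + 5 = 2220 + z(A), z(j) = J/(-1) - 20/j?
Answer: -6643/3 ≈ -2214.3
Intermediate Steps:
A = 24 (A = 19 + 5 = 24)
J = -⅙ (J = 1/(-14 + 8) = 1/(-6) = -⅙ ≈ -0.16667)
z(j) = ⅙ - 20/j (z(j) = -⅙/(-1) - 20/j = -⅙*(-1) - 20/j = ⅙ - 20/j)
L = 6643/3 (L = -5 + (2220 + (⅙)*(-120 + 24)/24) = -5 + (2220 + (⅙)*(1/24)*(-96)) = -5 + (2220 - ⅔) = -5 + 6658/3 = 6643/3 ≈ 2214.3)
-L = -1*6643/3 = -6643/3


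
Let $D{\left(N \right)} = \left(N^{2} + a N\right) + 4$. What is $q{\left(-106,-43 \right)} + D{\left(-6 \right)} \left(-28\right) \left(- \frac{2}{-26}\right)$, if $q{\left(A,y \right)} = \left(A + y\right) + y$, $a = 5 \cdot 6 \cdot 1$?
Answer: $\frac{1424}{13} \approx 109.54$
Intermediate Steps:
$a = 30$ ($a = 30 \cdot 1 = 30$)
$D{\left(N \right)} = 4 + N^{2} + 30 N$ ($D{\left(N \right)} = \left(N^{2} + 30 N\right) + 4 = 4 + N^{2} + 30 N$)
$q{\left(A,y \right)} = A + 2 y$
$q{\left(-106,-43 \right)} + D{\left(-6 \right)} \left(-28\right) \left(- \frac{2}{-26}\right) = \left(-106 + 2 \left(-43\right)\right) + \left(4 + \left(-6\right)^{2} + 30 \left(-6\right)\right) \left(-28\right) \left(- \frac{2}{-26}\right) = \left(-106 - 86\right) + \left(4 + 36 - 180\right) \left(-28\right) \left(\left(-2\right) \left(- \frac{1}{26}\right)\right) = -192 + \left(-140\right) \left(-28\right) \frac{1}{13} = -192 + 3920 \cdot \frac{1}{13} = -192 + \frac{3920}{13} = \frac{1424}{13}$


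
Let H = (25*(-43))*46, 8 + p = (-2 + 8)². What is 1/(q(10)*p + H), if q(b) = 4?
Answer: -1/49338 ≈ -2.0268e-5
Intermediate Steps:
p = 28 (p = -8 + (-2 + 8)² = -8 + 6² = -8 + 36 = 28)
H = -49450 (H = -1075*46 = -49450)
1/(q(10)*p + H) = 1/(4*28 - 49450) = 1/(112 - 49450) = 1/(-49338) = -1/49338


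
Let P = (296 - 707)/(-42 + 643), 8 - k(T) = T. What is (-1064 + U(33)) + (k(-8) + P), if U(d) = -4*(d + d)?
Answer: -788923/601 ≈ -1312.7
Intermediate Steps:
U(d) = -8*d
k(T) = 8 - T
P = -411/601 ≈ -0.68386
(-1064 + U(33)) + (k(-8) + P) = (-1064 - 8*33) + ((8 - 1*(-8)) - 411/601) = (-1064 - 264) + ((8 + 8) - 411/601) = -1328 + (16 - 411/601) = -1328 + 9205/601 = -788923/601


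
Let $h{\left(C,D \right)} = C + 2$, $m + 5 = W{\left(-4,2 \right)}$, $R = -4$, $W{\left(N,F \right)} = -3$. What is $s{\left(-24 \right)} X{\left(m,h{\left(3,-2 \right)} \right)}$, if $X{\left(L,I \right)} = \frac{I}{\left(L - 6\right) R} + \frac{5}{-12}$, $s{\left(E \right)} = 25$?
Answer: $- \frac{1375}{168} \approx -8.1845$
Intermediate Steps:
$m = -8$ ($m = -5 - 3 = -8$)
$h{\left(C,D \right)} = 2 + C$
$X{\left(L,I \right)} = - \frac{5}{12} + \frac{I}{24 - 4 L}$ ($X{\left(L,I \right)} = \frac{I}{\left(L - 6\right) \left(-4\right)} + \frac{5}{-12} = \frac{I}{\left(L - 6\right) \left(-4\right)} + 5 \left(- \frac{1}{12}\right) = \frac{I}{\left(-6 + L\right) \left(-4\right)} - \frac{5}{12} = \frac{I}{24 - 4 L} - \frac{5}{12} = - \frac{5}{12} + \frac{I}{24 - 4 L}$)
$s{\left(-24 \right)} X{\left(m,h{\left(3,-2 \right)} \right)} = 25 \frac{30 - -40 - 3 \left(2 + 3\right)}{12 \left(-6 - 8\right)} = 25 \frac{30 + 40 - 15}{12 \left(-14\right)} = 25 \cdot \frac{1}{12} \left(- \frac{1}{14}\right) \left(30 + 40 - 15\right) = 25 \cdot \frac{1}{12} \left(- \frac{1}{14}\right) 55 = 25 \left(- \frac{55}{168}\right) = - \frac{1375}{168}$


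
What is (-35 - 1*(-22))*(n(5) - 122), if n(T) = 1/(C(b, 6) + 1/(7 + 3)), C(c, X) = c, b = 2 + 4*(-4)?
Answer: 220584/139 ≈ 1586.9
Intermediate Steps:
b = -14 (b = 2 - 16 = -14)
n(T) = -10/139 (n(T) = 1/(-14 + 1/(7 + 3)) = 1/(-14 + 1/10) = 1/(-14 + ⅒) = 1/(-139/10) = -10/139)
(-35 - 1*(-22))*(n(5) - 122) = (-35 - 1*(-22))*(-10/139 - 122) = (-35 + 22)*(-16968/139) = -13*(-16968/139) = 220584/139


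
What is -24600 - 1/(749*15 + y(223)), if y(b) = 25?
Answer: -276996001/11260 ≈ -24600.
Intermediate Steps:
-24600 - 1/(749*15 + y(223)) = -24600 - 1/(749*15 + 25) = -24600 - 1/(11235 + 25) = -24600 - 1/11260 = -276996001/11260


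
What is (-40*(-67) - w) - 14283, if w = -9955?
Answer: -1648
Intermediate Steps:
(-40*(-67) - w) - 14283 = (-40*(-67) - 1*(-9955)) - 14283 = (2680 + 9955) - 14283 = 12635 - 14283 = -1648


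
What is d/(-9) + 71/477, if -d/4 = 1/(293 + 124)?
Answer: 29819/198909 ≈ 0.14991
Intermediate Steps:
d = -4/417 (d = -4/(293 + 124) = -4/417 ≈ -0.0095923)
d/(-9) + 71/477 = -4/417/(-9) + 71/477 = -4/417*(-⅑) + 71*(1/477) = 4/3753 + 71/477 = 29819/198909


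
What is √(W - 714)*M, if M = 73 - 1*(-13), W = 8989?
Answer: 430*√331 ≈ 7823.2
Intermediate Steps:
M = 86 (M = 73 + 13 = 86)
√(W - 714)*M = √(8989 - 714)*86 = √8275*86 = (5*√331)*86 = 430*√331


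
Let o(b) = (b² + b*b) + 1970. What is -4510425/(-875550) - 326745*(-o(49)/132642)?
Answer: 1435513158311/86025706 ≈ 16687.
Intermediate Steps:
o(b) = 1970 + 2*b² (o(b) = (b² + b²) + 1970 = 2*b² + 1970 = 1970 + 2*b²)
-4510425/(-875550) - 326745*(-o(49)/132642) = -4510425/(-875550) - 326745/((-132642/(1970 + 2*49²))) = -4510425*(-1/875550) - 326745/((-132642/(1970 + 2*2401))) = 60139/11674 - 326745/((-132642/(1970 + 4802))) = 60139/11674 - 326745/((-132642/6772)) = 60139/11674 - 326745/((-132642*1/6772)) = 60139/11674 - 326745/(-66321/3386) = 60139/11674 - 326745*(-3386/66321) = 60139/11674 + 122928730/7369 = 1435513158311/86025706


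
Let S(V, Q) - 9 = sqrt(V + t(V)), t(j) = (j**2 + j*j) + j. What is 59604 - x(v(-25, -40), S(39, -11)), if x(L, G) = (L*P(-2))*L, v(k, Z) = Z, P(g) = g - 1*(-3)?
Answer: 58004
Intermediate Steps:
P(g) = 3 + g (P(g) = g + 3 = 3 + g)
t(j) = j + 2*j**2 (t(j) = (j**2 + j**2) + j = 2*j**2 + j = j + 2*j**2)
S(V, Q) = 9 + sqrt(V + V*(1 + 2*V))
x(L, G) = L**2 (x(L, G) = (L*(3 - 2))*L = (L*1)*L = L*L = L**2)
59604 - x(v(-25, -40), S(39, -11)) = 59604 - 1*(-40)**2 = 59604 - 1*1600 = 59604 - 1600 = 58004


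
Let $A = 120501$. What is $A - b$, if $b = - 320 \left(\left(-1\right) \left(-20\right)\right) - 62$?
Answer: $126963$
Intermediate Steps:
$b = -6462$ ($b = \left(-320\right) 20 - 62 = -6400 - 62 = -6462$)
$A - b = 120501 - -6462 = 120501 + 6462 = 126963$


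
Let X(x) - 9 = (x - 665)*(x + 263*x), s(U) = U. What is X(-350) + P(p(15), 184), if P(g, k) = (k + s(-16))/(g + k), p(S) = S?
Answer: 18663415959/199 ≈ 9.3786e+7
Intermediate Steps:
X(x) = 9 + 264*x*(-665 + x) (X(x) = 9 + (x - 665)*(x + 263*x) = 9 + (-665 + x)*(264*x) = 9 + 264*x*(-665 + x))
P(g, k) = (-16 + k)/(g + k) (P(g, k) = (k - 16)/(g + k) = (-16 + k)/(g + k))
X(-350) + P(p(15), 184) = (9 - 175560*(-350) + 264*(-350)²) + (-16 + 184)/(15 + 184) = (9 + 61446000 + 264*122500) + 168/199 = (9 + 61446000 + 32340000) + (1/199)*168 = 93786009 + 168/199 = 18663415959/199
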